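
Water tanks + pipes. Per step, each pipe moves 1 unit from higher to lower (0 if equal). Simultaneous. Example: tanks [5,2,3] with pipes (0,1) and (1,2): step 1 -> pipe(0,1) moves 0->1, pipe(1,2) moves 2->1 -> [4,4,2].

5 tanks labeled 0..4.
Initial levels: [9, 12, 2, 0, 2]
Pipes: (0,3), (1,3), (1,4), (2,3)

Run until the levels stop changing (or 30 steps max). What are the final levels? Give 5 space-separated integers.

Answer: 5 4 4 6 6

Derivation:
Step 1: flows [0->3,1->3,1->4,2->3] -> levels [8 10 1 3 3]
Step 2: flows [0->3,1->3,1->4,3->2] -> levels [7 8 2 4 4]
Step 3: flows [0->3,1->3,1->4,3->2] -> levels [6 6 3 5 5]
Step 4: flows [0->3,1->3,1->4,3->2] -> levels [5 4 4 6 6]
Step 5: flows [3->0,3->1,4->1,3->2] -> levels [6 6 5 3 5]
Step 6: flows [0->3,1->3,1->4,2->3] -> levels [5 4 4 6 6]
  -> period-2 cycle: step 6 state = step 4 state; never stabilizes
  -> state at step 30: (30-4) mod 2 = 0, same as step 4 -> [5 4 4 6 6]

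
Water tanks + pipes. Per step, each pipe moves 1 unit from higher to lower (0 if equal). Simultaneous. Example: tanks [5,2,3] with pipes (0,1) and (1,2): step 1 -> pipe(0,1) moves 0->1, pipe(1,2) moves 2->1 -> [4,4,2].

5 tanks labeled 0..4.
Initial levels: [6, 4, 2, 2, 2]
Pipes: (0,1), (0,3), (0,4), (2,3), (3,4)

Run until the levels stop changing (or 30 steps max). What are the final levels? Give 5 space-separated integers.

Step 1: flows [0->1,0->3,0->4,2=3,3=4] -> levels [3 5 2 3 3]
Step 2: flows [1->0,0=3,0=4,3->2,3=4] -> levels [4 4 3 2 3]
Step 3: flows [0=1,0->3,0->4,2->3,4->3] -> levels [2 4 2 5 3]
Step 4: flows [1->0,3->0,4->0,3->2,3->4] -> levels [5 3 3 2 3]
Step 5: flows [0->1,0->3,0->4,2->3,4->3] -> levels [2 4 2 5 3]
  -> period-2 cycle: step 5 state = step 3 state; never stabilizes
  -> state at step 30: (30-3) mod 2 = 1, same as step 4 -> [5 3 3 2 3]

Answer: 5 3 3 2 3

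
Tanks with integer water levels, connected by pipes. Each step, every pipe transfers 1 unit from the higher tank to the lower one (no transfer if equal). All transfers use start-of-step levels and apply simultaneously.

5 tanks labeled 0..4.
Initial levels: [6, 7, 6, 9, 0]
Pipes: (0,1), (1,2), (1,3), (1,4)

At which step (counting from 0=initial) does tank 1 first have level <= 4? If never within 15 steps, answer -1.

Step 1: flows [1->0,1->2,3->1,1->4] -> levels [7 5 7 8 1]
Step 2: flows [0->1,2->1,3->1,1->4] -> levels [6 7 6 7 2]
Step 3: flows [1->0,1->2,1=3,1->4] -> levels [7 4 7 7 3]
Tank 1 first reaches <=4 at step 3

Answer: 3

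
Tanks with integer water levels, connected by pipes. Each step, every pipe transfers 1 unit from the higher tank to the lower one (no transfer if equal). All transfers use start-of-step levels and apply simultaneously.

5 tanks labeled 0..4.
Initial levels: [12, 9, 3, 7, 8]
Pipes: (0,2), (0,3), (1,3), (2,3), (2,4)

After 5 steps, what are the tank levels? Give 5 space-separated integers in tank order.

Answer: 8 8 6 10 7

Derivation:
Step 1: flows [0->2,0->3,1->3,3->2,4->2] -> levels [10 8 6 8 7]
Step 2: flows [0->2,0->3,1=3,3->2,4->2] -> levels [8 8 9 8 6]
Step 3: flows [2->0,0=3,1=3,2->3,2->4] -> levels [9 8 6 9 7]
Step 4: flows [0->2,0=3,3->1,3->2,4->2] -> levels [8 9 9 7 6]
Step 5: flows [2->0,0->3,1->3,2->3,2->4] -> levels [8 8 6 10 7]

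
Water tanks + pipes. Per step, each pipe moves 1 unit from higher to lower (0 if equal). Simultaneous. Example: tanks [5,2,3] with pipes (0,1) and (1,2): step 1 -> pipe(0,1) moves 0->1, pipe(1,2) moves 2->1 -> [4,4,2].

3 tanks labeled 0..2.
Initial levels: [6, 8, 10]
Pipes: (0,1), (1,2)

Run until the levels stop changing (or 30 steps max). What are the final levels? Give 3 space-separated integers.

Step 1: flows [1->0,2->1] -> levels [7 8 9]
Step 2: flows [1->0,2->1] -> levels [8 8 8]
Step 3: flows [0=1,1=2] -> levels [8 8 8]
  -> stable (no change)

Answer: 8 8 8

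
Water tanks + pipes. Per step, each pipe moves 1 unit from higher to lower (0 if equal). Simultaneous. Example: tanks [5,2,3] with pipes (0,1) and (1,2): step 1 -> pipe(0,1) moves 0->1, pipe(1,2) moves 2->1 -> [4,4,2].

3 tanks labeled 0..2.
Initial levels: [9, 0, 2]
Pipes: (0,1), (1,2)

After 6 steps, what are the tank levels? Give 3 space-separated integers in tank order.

Step 1: flows [0->1,2->1] -> levels [8 2 1]
Step 2: flows [0->1,1->2] -> levels [7 2 2]
Step 3: flows [0->1,1=2] -> levels [6 3 2]
Step 4: flows [0->1,1->2] -> levels [5 3 3]
Step 5: flows [0->1,1=2] -> levels [4 4 3]
Step 6: flows [0=1,1->2] -> levels [4 3 4]

Answer: 4 3 4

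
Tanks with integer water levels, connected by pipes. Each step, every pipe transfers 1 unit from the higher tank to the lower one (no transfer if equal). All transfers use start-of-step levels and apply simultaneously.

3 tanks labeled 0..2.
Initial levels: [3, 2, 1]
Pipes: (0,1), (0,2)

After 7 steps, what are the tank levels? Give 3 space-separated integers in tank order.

Answer: 1 3 2

Derivation:
Step 1: flows [0->1,0->2] -> levels [1 3 2]
Step 2: flows [1->0,2->0] -> levels [3 2 1]
  -> period-2 cycle: step 2 state = step 0 state
  -> state at step 7: (7-0) mod 2 = 1, same as step 1 -> [1 3 2]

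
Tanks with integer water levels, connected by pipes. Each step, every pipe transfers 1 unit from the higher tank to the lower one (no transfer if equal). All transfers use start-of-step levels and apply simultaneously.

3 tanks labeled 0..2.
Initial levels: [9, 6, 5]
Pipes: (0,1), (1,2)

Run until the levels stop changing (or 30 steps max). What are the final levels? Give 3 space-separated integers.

Step 1: flows [0->1,1->2] -> levels [8 6 6]
Step 2: flows [0->1,1=2] -> levels [7 7 6]
Step 3: flows [0=1,1->2] -> levels [7 6 7]
Step 4: flows [0->1,2->1] -> levels [6 8 6]
Step 5: flows [1->0,1->2] -> levels [7 6 7]
  -> period-2 cycle: step 5 state = step 3 state; never stabilizes
  -> state at step 30: (30-3) mod 2 = 1, same as step 4 -> [6 8 6]

Answer: 6 8 6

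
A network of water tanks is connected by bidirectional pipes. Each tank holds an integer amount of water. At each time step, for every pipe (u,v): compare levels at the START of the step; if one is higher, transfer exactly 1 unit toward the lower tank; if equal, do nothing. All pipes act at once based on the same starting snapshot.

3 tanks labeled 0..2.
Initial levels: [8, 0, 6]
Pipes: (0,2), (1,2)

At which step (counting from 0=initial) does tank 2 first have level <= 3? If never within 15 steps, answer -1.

Step 1: flows [0->2,2->1] -> levels [7 1 6]
Step 2: flows [0->2,2->1] -> levels [6 2 6]
Step 3: flows [0=2,2->1] -> levels [6 3 5]
Step 4: flows [0->2,2->1] -> levels [5 4 5]
Step 5: flows [0=2,2->1] -> levels [5 5 4]
Step 6: flows [0->2,1->2] -> levels [4 4 6]
Step 7: flows [2->0,2->1] -> levels [5 5 4]
  -> period-2 cycle (repeats step 5); tank 2 never drops to <=3
Tank 2 never reaches <=3 within 15 steps

Answer: -1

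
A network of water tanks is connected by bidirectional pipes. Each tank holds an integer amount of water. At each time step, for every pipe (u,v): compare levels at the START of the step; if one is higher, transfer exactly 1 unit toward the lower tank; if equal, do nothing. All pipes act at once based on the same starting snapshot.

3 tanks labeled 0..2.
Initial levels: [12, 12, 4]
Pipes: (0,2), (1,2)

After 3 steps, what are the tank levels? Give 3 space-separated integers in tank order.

Step 1: flows [0->2,1->2] -> levels [11 11 6]
Step 2: flows [0->2,1->2] -> levels [10 10 8]
Step 3: flows [0->2,1->2] -> levels [9 9 10]

Answer: 9 9 10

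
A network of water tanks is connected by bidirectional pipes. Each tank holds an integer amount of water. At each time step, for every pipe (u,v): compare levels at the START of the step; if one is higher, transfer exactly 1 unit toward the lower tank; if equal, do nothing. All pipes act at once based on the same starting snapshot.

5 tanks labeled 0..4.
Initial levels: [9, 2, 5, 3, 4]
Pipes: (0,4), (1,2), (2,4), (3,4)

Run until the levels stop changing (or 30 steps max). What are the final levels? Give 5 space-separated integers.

Answer: 6 3 5 5 4

Derivation:
Step 1: flows [0->4,2->1,2->4,4->3] -> levels [8 3 3 4 5]
Step 2: flows [0->4,1=2,4->2,4->3] -> levels [7 3 4 5 4]
Step 3: flows [0->4,2->1,2=4,3->4] -> levels [6 4 3 4 6]
Step 4: flows [0=4,1->2,4->2,4->3] -> levels [6 3 5 5 4]
Step 5: flows [0->4,2->1,2->4,3->4] -> levels [5 4 3 4 7]
Step 6: flows [4->0,1->2,4->2,4->3] -> levels [6 3 5 5 4]
  -> period-2 cycle: step 6 state = step 4 state; never stabilizes
  -> state at step 30: (30-4) mod 2 = 0, same as step 4 -> [6 3 5 5 4]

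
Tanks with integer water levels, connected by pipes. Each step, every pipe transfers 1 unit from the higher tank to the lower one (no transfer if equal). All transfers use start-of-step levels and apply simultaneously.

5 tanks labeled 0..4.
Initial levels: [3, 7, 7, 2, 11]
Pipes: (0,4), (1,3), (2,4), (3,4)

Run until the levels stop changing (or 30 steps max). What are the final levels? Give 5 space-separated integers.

Answer: 7 5 7 7 4

Derivation:
Step 1: flows [4->0,1->3,4->2,4->3] -> levels [4 6 8 4 8]
Step 2: flows [4->0,1->3,2=4,4->3] -> levels [5 5 8 6 6]
Step 3: flows [4->0,3->1,2->4,3=4] -> levels [6 6 7 5 6]
Step 4: flows [0=4,1->3,2->4,4->3] -> levels [6 5 6 7 6]
Step 5: flows [0=4,3->1,2=4,3->4] -> levels [6 6 6 5 7]
Step 6: flows [4->0,1->3,4->2,4->3] -> levels [7 5 7 7 4]
Step 7: flows [0->4,3->1,2->4,3->4] -> levels [6 6 6 5 7]
  -> period-2 cycle: step 7 state = step 5 state; never stabilizes
  -> state at step 30: (30-5) mod 2 = 1, same as step 6 -> [7 5 7 7 4]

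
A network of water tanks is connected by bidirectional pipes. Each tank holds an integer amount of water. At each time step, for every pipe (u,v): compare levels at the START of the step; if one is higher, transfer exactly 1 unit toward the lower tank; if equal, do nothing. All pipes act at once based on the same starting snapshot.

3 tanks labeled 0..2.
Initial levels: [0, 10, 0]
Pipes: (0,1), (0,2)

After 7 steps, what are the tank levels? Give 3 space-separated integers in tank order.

Step 1: flows [1->0,0=2] -> levels [1 9 0]
Step 2: flows [1->0,0->2] -> levels [1 8 1]
Step 3: flows [1->0,0=2] -> levels [2 7 1]
Step 4: flows [1->0,0->2] -> levels [2 6 2]
Step 5: flows [1->0,0=2] -> levels [3 5 2]
Step 6: flows [1->0,0->2] -> levels [3 4 3]
Step 7: flows [1->0,0=2] -> levels [4 3 3]

Answer: 4 3 3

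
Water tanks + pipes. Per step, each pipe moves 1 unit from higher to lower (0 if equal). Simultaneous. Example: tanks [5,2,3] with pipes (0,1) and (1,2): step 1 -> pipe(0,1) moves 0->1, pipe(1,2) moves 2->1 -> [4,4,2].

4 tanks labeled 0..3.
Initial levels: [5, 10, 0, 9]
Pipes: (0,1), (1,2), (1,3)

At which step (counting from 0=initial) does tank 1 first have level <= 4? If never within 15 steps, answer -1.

Answer: 6

Derivation:
Step 1: flows [1->0,1->2,1->3] -> levels [6 7 1 10]
Step 2: flows [1->0,1->2,3->1] -> levels [7 6 2 9]
Step 3: flows [0->1,1->2,3->1] -> levels [6 7 3 8]
Step 4: flows [1->0,1->2,3->1] -> levels [7 6 4 7]
Step 5: flows [0->1,1->2,3->1] -> levels [6 7 5 6]
Step 6: flows [1->0,1->2,1->3] -> levels [7 4 6 7]
Tank 1 first reaches <=4 at step 6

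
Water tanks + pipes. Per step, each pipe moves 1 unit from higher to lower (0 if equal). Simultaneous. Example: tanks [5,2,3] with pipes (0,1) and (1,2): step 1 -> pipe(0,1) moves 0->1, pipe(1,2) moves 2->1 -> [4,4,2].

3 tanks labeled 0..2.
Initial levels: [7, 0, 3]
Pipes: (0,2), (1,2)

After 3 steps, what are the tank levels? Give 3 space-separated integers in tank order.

Step 1: flows [0->2,2->1] -> levels [6 1 3]
Step 2: flows [0->2,2->1] -> levels [5 2 3]
Step 3: flows [0->2,2->1] -> levels [4 3 3]

Answer: 4 3 3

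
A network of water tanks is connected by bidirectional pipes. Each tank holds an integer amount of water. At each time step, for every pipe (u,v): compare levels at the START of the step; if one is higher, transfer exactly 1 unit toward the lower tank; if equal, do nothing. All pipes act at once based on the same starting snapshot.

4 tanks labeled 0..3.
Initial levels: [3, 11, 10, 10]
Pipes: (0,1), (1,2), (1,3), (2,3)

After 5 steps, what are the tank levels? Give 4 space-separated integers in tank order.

Step 1: flows [1->0,1->2,1->3,2=3] -> levels [4 8 11 11]
Step 2: flows [1->0,2->1,3->1,2=3] -> levels [5 9 10 10]
Step 3: flows [1->0,2->1,3->1,2=3] -> levels [6 10 9 9]
Step 4: flows [1->0,1->2,1->3,2=3] -> levels [7 7 10 10]
Step 5: flows [0=1,2->1,3->1,2=3] -> levels [7 9 9 9]

Answer: 7 9 9 9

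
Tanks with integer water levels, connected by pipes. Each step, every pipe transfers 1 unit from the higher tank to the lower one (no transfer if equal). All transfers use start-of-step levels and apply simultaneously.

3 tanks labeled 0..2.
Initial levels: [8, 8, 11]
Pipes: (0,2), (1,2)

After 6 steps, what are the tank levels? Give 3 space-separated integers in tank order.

Answer: 9 9 9

Derivation:
Step 1: flows [2->0,2->1] -> levels [9 9 9]
Step 2: flows [0=2,1=2] -> levels [9 9 9]
  -> stable; steps 3..6 unchanged -> [9 9 9]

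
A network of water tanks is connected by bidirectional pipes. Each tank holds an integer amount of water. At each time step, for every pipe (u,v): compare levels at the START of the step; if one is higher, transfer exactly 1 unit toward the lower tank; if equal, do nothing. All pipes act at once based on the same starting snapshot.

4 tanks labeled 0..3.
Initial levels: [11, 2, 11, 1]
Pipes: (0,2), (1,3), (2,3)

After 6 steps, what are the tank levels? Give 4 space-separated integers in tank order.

Answer: 8 4 8 5

Derivation:
Step 1: flows [0=2,1->3,2->3] -> levels [11 1 10 3]
Step 2: flows [0->2,3->1,2->3] -> levels [10 2 10 3]
Step 3: flows [0=2,3->1,2->3] -> levels [10 3 9 3]
Step 4: flows [0->2,1=3,2->3] -> levels [9 3 9 4]
Step 5: flows [0=2,3->1,2->3] -> levels [9 4 8 4]
Step 6: flows [0->2,1=3,2->3] -> levels [8 4 8 5]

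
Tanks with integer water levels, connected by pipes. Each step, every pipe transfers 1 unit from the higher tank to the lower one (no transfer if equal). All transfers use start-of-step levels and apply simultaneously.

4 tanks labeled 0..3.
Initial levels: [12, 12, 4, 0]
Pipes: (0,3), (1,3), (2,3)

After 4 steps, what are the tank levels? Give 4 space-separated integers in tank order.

Step 1: flows [0->3,1->3,2->3] -> levels [11 11 3 3]
Step 2: flows [0->3,1->3,2=3] -> levels [10 10 3 5]
Step 3: flows [0->3,1->3,3->2] -> levels [9 9 4 6]
Step 4: flows [0->3,1->3,3->2] -> levels [8 8 5 7]

Answer: 8 8 5 7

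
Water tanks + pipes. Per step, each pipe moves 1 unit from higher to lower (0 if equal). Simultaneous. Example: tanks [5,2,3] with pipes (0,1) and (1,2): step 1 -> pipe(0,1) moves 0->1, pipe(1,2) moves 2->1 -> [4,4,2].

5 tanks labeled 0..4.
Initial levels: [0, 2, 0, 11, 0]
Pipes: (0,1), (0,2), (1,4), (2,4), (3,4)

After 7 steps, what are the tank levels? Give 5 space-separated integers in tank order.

Answer: 1 3 3 4 2

Derivation:
Step 1: flows [1->0,0=2,1->4,2=4,3->4] -> levels [1 0 0 10 2]
Step 2: flows [0->1,0->2,4->1,4->2,3->4] -> levels [-1 2 2 9 1]
Step 3: flows [1->0,2->0,1->4,2->4,3->4] -> levels [1 0 0 8 4]
Step 4: flows [0->1,0->2,4->1,4->2,3->4] -> levels [-1 2 2 7 3]
Step 5: flows [1->0,2->0,4->1,4->2,3->4] -> levels [1 2 2 6 2]
Step 6: flows [1->0,2->0,1=4,2=4,3->4] -> levels [3 1 1 5 3]
Step 7: flows [0->1,0->2,4->1,4->2,3->4] -> levels [1 3 3 4 2]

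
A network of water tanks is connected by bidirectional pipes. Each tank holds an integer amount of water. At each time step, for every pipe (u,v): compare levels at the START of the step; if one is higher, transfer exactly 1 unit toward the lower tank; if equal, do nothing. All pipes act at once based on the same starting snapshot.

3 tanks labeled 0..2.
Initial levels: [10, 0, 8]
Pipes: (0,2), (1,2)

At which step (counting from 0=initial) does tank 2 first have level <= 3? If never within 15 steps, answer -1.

Answer: -1

Derivation:
Step 1: flows [0->2,2->1] -> levels [9 1 8]
Step 2: flows [0->2,2->1] -> levels [8 2 8]
Step 3: flows [0=2,2->1] -> levels [8 3 7]
Step 4: flows [0->2,2->1] -> levels [7 4 7]
Step 5: flows [0=2,2->1] -> levels [7 5 6]
Step 6: flows [0->2,2->1] -> levels [6 6 6]
Step 7: flows [0=2,1=2] -> levels [6 6 6]
  -> stable; tank 2 stays at 6 > 3
Tank 2 never reaches <=3 within 15 steps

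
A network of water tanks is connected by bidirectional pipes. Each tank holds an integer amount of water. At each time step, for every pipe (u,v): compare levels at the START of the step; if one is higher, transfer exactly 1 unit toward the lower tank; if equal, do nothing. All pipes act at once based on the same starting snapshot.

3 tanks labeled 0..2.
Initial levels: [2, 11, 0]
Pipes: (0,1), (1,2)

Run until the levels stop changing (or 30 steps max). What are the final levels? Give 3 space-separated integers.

Step 1: flows [1->0,1->2] -> levels [3 9 1]
Step 2: flows [1->0,1->2] -> levels [4 7 2]
Step 3: flows [1->0,1->2] -> levels [5 5 3]
Step 4: flows [0=1,1->2] -> levels [5 4 4]
Step 5: flows [0->1,1=2] -> levels [4 5 4]
Step 6: flows [1->0,1->2] -> levels [5 3 5]
Step 7: flows [0->1,2->1] -> levels [4 5 4]
  -> period-2 cycle: step 7 state = step 5 state; never stabilizes
  -> state at step 30: (30-5) mod 2 = 1, same as step 6 -> [5 3 5]

Answer: 5 3 5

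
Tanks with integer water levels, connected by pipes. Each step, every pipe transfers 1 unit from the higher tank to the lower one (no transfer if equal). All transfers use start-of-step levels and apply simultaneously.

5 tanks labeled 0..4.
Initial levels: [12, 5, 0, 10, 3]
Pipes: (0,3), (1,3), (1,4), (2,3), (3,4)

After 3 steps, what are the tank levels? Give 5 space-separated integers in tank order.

Answer: 9 6 3 6 6

Derivation:
Step 1: flows [0->3,3->1,1->4,3->2,3->4] -> levels [11 5 1 8 5]
Step 2: flows [0->3,3->1,1=4,3->2,3->4] -> levels [10 6 2 6 6]
Step 3: flows [0->3,1=3,1=4,3->2,3=4] -> levels [9 6 3 6 6]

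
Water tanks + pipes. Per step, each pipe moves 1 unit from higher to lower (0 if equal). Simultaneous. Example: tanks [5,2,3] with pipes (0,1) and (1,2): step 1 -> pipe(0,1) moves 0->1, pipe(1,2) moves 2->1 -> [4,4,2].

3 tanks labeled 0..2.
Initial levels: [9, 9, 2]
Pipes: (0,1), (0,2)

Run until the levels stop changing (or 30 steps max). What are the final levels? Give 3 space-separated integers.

Answer: 8 6 6

Derivation:
Step 1: flows [0=1,0->2] -> levels [8 9 3]
Step 2: flows [1->0,0->2] -> levels [8 8 4]
Step 3: flows [0=1,0->2] -> levels [7 8 5]
Step 4: flows [1->0,0->2] -> levels [7 7 6]
Step 5: flows [0=1,0->2] -> levels [6 7 7]
Step 6: flows [1->0,2->0] -> levels [8 6 6]
Step 7: flows [0->1,0->2] -> levels [6 7 7]
  -> period-2 cycle: step 7 state = step 5 state; never stabilizes
  -> state at step 30: (30-5) mod 2 = 1, same as step 6 -> [8 6 6]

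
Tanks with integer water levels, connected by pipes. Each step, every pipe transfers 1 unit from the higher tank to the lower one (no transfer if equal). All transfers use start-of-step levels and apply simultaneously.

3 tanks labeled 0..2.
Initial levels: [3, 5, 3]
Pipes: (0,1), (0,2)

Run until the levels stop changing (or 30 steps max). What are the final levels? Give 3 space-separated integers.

Answer: 3 4 4

Derivation:
Step 1: flows [1->0,0=2] -> levels [4 4 3]
Step 2: flows [0=1,0->2] -> levels [3 4 4]
Step 3: flows [1->0,2->0] -> levels [5 3 3]
Step 4: flows [0->1,0->2] -> levels [3 4 4]
  -> period-2 cycle: step 4 state = step 2 state; never stabilizes
  -> state at step 30: (30-2) mod 2 = 0, same as step 2 -> [3 4 4]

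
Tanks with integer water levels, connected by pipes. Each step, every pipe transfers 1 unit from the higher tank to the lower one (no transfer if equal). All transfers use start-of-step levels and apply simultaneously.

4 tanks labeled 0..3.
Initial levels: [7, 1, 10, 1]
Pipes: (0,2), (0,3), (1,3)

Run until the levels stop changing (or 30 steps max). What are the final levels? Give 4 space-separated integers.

Step 1: flows [2->0,0->3,1=3] -> levels [7 1 9 2]
Step 2: flows [2->0,0->3,3->1] -> levels [7 2 8 2]
Step 3: flows [2->0,0->3,1=3] -> levels [7 2 7 3]
Step 4: flows [0=2,0->3,3->1] -> levels [6 3 7 3]
Step 5: flows [2->0,0->3,1=3] -> levels [6 3 6 4]
Step 6: flows [0=2,0->3,3->1] -> levels [5 4 6 4]
Step 7: flows [2->0,0->3,1=3] -> levels [5 4 5 5]
Step 8: flows [0=2,0=3,3->1] -> levels [5 5 5 4]
Step 9: flows [0=2,0->3,1->3] -> levels [4 4 5 6]
Step 10: flows [2->0,3->0,3->1] -> levels [6 5 4 4]
Step 11: flows [0->2,0->3,1->3] -> levels [4 4 5 6]
  -> period-2 cycle: step 11 state = step 9 state; never stabilizes
  -> state at step 30: (30-9) mod 2 = 1, same as step 10 -> [6 5 4 4]

Answer: 6 5 4 4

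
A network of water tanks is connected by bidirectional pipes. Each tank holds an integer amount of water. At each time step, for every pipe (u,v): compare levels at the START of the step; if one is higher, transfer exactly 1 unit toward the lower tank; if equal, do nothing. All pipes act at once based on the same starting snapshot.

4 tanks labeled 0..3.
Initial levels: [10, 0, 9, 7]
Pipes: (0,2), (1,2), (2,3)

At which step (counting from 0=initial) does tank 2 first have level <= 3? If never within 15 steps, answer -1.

Answer: -1

Derivation:
Step 1: flows [0->2,2->1,2->3] -> levels [9 1 8 8]
Step 2: flows [0->2,2->1,2=3] -> levels [8 2 8 8]
Step 3: flows [0=2,2->1,2=3] -> levels [8 3 7 8]
Step 4: flows [0->2,2->1,3->2] -> levels [7 4 8 7]
Step 5: flows [2->0,2->1,2->3] -> levels [8 5 5 8]
Step 6: flows [0->2,1=2,3->2] -> levels [7 5 7 7]
Step 7: flows [0=2,2->1,2=3] -> levels [7 6 6 7]
Step 8: flows [0->2,1=2,3->2] -> levels [6 6 8 6]
Step 9: flows [2->0,2->1,2->3] -> levels [7 7 5 7]
Step 10: flows [0->2,1->2,3->2] -> levels [6 6 8 6]
  -> period-2 cycle (repeats step 8); tank 2 never drops to <=3
Tank 2 never reaches <=3 within 15 steps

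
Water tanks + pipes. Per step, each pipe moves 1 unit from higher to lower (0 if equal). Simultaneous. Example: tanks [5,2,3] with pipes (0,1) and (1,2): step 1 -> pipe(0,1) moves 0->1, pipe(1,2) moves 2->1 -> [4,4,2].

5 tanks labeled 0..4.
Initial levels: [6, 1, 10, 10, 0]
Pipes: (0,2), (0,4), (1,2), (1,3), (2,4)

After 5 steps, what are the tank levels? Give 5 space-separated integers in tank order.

Step 1: flows [2->0,0->4,2->1,3->1,2->4] -> levels [6 3 7 9 2]
Step 2: flows [2->0,0->4,2->1,3->1,2->4] -> levels [6 5 4 8 4]
Step 3: flows [0->2,0->4,1->2,3->1,2=4] -> levels [4 5 6 7 5]
Step 4: flows [2->0,4->0,2->1,3->1,2->4] -> levels [6 7 3 6 5]
Step 5: flows [0->2,0->4,1->2,1->3,4->2] -> levels [4 5 6 7 5]

Answer: 4 5 6 7 5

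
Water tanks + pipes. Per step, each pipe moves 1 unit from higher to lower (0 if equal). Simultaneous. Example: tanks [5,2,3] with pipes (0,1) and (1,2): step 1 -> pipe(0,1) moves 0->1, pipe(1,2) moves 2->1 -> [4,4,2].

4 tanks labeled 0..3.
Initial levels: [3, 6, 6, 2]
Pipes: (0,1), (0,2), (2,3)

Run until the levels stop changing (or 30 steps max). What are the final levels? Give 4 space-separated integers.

Answer: 3 5 5 4

Derivation:
Step 1: flows [1->0,2->0,2->3] -> levels [5 5 4 3]
Step 2: flows [0=1,0->2,2->3] -> levels [4 5 4 4]
Step 3: flows [1->0,0=2,2=3] -> levels [5 4 4 4]
Step 4: flows [0->1,0->2,2=3] -> levels [3 5 5 4]
Step 5: flows [1->0,2->0,2->3] -> levels [5 4 3 5]
Step 6: flows [0->1,0->2,3->2] -> levels [3 5 5 4]
  -> period-2 cycle: step 6 state = step 4 state; never stabilizes
  -> state at step 30: (30-4) mod 2 = 0, same as step 4 -> [3 5 5 4]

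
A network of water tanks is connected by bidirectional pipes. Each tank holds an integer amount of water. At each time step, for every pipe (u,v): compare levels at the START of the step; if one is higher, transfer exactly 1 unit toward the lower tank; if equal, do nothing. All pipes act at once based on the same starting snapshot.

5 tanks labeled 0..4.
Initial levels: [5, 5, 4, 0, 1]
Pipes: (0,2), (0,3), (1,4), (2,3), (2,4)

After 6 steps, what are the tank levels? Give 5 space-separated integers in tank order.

Step 1: flows [0->2,0->3,1->4,2->3,2->4] -> levels [3 4 3 2 3]
Step 2: flows [0=2,0->3,1->4,2->3,2=4] -> levels [2 3 2 4 4]
Step 3: flows [0=2,3->0,4->1,3->2,4->2] -> levels [3 4 4 2 2]
Step 4: flows [2->0,0->3,1->4,2->3,2->4] -> levels [3 3 1 4 4]
Step 5: flows [0->2,3->0,4->1,3->2,4->2] -> levels [3 4 4 2 2]
  -> period-2 cycle: step 5 state = step 3 state
  -> state at step 6: (6-3) mod 2 = 1, same as step 4 -> [3 3 1 4 4]

Answer: 3 3 1 4 4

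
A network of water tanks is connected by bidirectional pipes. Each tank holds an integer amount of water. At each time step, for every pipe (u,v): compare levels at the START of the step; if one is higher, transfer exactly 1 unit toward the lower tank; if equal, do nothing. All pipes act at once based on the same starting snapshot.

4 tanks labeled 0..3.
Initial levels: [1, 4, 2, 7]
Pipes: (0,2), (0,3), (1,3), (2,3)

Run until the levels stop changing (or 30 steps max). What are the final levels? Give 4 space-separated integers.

Step 1: flows [2->0,3->0,3->1,3->2] -> levels [3 5 2 4]
Step 2: flows [0->2,3->0,1->3,3->2] -> levels [3 4 4 3]
Step 3: flows [2->0,0=3,1->3,2->3] -> levels [4 3 2 5]
Step 4: flows [0->2,3->0,3->1,3->2] -> levels [4 4 4 2]
Step 5: flows [0=2,0->3,1->3,2->3] -> levels [3 3 3 5]
Step 6: flows [0=2,3->0,3->1,3->2] -> levels [4 4 4 2]
  -> period-2 cycle: step 6 state = step 4 state; never stabilizes
  -> state at step 30: (30-4) mod 2 = 0, same as step 4 -> [4 4 4 2]

Answer: 4 4 4 2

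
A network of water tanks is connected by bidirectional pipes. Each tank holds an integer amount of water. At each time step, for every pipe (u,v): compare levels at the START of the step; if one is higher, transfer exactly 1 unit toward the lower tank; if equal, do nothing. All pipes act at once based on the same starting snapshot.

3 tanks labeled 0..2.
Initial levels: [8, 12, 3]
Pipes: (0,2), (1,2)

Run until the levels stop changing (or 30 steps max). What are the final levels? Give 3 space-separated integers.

Answer: 7 7 9

Derivation:
Step 1: flows [0->2,1->2] -> levels [7 11 5]
Step 2: flows [0->2,1->2] -> levels [6 10 7]
Step 3: flows [2->0,1->2] -> levels [7 9 7]
Step 4: flows [0=2,1->2] -> levels [7 8 8]
Step 5: flows [2->0,1=2] -> levels [8 8 7]
Step 6: flows [0->2,1->2] -> levels [7 7 9]
Step 7: flows [2->0,2->1] -> levels [8 8 7]
  -> period-2 cycle: step 7 state = step 5 state; never stabilizes
  -> state at step 30: (30-5) mod 2 = 1, same as step 6 -> [7 7 9]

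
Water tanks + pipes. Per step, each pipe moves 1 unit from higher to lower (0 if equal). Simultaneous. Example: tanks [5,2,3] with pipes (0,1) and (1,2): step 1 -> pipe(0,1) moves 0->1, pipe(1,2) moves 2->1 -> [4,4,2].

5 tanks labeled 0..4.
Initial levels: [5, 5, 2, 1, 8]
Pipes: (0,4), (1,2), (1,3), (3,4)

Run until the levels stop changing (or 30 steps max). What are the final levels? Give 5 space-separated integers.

Answer: 5 3 4 5 4

Derivation:
Step 1: flows [4->0,1->2,1->3,4->3] -> levels [6 3 3 3 6]
Step 2: flows [0=4,1=2,1=3,4->3] -> levels [6 3 3 4 5]
Step 3: flows [0->4,1=2,3->1,4->3] -> levels [5 4 3 4 5]
Step 4: flows [0=4,1->2,1=3,4->3] -> levels [5 3 4 5 4]
Step 5: flows [0->4,2->1,3->1,3->4] -> levels [4 5 3 3 6]
Step 6: flows [4->0,1->2,1->3,4->3] -> levels [5 3 4 5 4]
  -> period-2 cycle: step 6 state = step 4 state; never stabilizes
  -> state at step 30: (30-4) mod 2 = 0, same as step 4 -> [5 3 4 5 4]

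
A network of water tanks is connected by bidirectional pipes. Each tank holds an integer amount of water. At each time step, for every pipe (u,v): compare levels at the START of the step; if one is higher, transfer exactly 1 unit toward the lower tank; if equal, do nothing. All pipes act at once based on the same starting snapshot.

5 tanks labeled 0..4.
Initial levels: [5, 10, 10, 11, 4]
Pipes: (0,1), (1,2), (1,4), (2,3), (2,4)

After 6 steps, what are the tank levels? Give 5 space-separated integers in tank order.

Step 1: flows [1->0,1=2,1->4,3->2,2->4] -> levels [6 8 10 10 6]
Step 2: flows [1->0,2->1,1->4,2=3,2->4] -> levels [7 7 8 10 8]
Step 3: flows [0=1,2->1,4->1,3->2,2=4] -> levels [7 9 8 9 7]
Step 4: flows [1->0,1->2,1->4,3->2,2->4] -> levels [8 6 9 8 9]
Step 5: flows [0->1,2->1,4->1,2->3,2=4] -> levels [7 9 7 9 8]
Step 6: flows [1->0,1->2,1->4,3->2,4->2] -> levels [8 6 10 8 8]

Answer: 8 6 10 8 8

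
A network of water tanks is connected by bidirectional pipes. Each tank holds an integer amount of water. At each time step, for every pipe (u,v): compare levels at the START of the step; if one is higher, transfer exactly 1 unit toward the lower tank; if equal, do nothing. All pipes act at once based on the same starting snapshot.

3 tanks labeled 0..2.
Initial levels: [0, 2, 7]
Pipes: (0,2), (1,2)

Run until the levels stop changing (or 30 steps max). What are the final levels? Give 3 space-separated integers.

Step 1: flows [2->0,2->1] -> levels [1 3 5]
Step 2: flows [2->0,2->1] -> levels [2 4 3]
Step 3: flows [2->0,1->2] -> levels [3 3 3]
Step 4: flows [0=2,1=2] -> levels [3 3 3]
  -> stable (no change)

Answer: 3 3 3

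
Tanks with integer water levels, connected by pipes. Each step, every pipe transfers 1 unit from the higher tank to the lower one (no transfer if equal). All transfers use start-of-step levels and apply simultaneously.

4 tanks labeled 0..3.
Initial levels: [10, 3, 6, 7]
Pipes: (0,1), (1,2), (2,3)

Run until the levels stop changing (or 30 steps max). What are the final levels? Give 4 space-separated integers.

Step 1: flows [0->1,2->1,3->2] -> levels [9 5 6 6]
Step 2: flows [0->1,2->1,2=3] -> levels [8 7 5 6]
Step 3: flows [0->1,1->2,3->2] -> levels [7 7 7 5]
Step 4: flows [0=1,1=2,2->3] -> levels [7 7 6 6]
Step 5: flows [0=1,1->2,2=3] -> levels [7 6 7 6]
Step 6: flows [0->1,2->1,2->3] -> levels [6 8 5 7]
Step 7: flows [1->0,1->2,3->2] -> levels [7 6 7 6]
  -> period-2 cycle: step 7 state = step 5 state; never stabilizes
  -> state at step 30: (30-5) mod 2 = 1, same as step 6 -> [6 8 5 7]

Answer: 6 8 5 7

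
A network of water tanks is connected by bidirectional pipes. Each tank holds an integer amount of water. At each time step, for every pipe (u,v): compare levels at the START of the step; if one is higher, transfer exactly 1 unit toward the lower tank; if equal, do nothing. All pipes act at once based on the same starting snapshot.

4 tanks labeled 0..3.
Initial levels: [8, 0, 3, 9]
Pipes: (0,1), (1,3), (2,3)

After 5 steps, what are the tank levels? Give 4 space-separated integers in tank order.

Answer: 5 6 5 4

Derivation:
Step 1: flows [0->1,3->1,3->2] -> levels [7 2 4 7]
Step 2: flows [0->1,3->1,3->2] -> levels [6 4 5 5]
Step 3: flows [0->1,3->1,2=3] -> levels [5 6 5 4]
Step 4: flows [1->0,1->3,2->3] -> levels [6 4 4 6]
Step 5: flows [0->1,3->1,3->2] -> levels [5 6 5 4]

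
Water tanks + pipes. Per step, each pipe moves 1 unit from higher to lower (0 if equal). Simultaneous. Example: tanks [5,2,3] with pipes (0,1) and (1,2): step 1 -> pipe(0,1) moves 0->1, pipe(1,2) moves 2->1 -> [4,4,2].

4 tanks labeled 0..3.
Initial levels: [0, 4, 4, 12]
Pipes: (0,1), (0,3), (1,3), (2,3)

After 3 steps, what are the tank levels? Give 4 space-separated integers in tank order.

Answer: 5 5 6 4

Derivation:
Step 1: flows [1->0,3->0,3->1,3->2] -> levels [2 4 5 9]
Step 2: flows [1->0,3->0,3->1,3->2] -> levels [4 4 6 6]
Step 3: flows [0=1,3->0,3->1,2=3] -> levels [5 5 6 4]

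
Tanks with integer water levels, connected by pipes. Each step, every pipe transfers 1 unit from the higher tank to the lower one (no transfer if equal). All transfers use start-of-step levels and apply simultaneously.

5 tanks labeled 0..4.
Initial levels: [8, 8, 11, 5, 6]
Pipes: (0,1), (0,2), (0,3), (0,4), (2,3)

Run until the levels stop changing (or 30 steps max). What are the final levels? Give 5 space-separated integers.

Step 1: flows [0=1,2->0,0->3,0->4,2->3] -> levels [7 8 9 7 7]
Step 2: flows [1->0,2->0,0=3,0=4,2->3] -> levels [9 7 7 8 7]
Step 3: flows [0->1,0->2,0->3,0->4,3->2] -> levels [5 8 9 8 8]
Step 4: flows [1->0,2->0,3->0,4->0,2->3] -> levels [9 7 7 8 7]
  -> period-2 cycle: step 4 state = step 2 state; never stabilizes
  -> state at step 30: (30-2) mod 2 = 0, same as step 2 -> [9 7 7 8 7]

Answer: 9 7 7 8 7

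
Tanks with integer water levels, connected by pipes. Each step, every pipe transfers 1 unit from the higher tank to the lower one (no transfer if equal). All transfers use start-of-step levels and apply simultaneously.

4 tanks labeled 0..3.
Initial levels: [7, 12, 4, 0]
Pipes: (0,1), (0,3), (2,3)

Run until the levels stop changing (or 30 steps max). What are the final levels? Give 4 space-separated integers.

Answer: 7 5 6 5

Derivation:
Step 1: flows [1->0,0->3,2->3] -> levels [7 11 3 2]
Step 2: flows [1->0,0->3,2->3] -> levels [7 10 2 4]
Step 3: flows [1->0,0->3,3->2] -> levels [7 9 3 4]
Step 4: flows [1->0,0->3,3->2] -> levels [7 8 4 4]
Step 5: flows [1->0,0->3,2=3] -> levels [7 7 4 5]
Step 6: flows [0=1,0->3,3->2] -> levels [6 7 5 5]
Step 7: flows [1->0,0->3,2=3] -> levels [6 6 5 6]
Step 8: flows [0=1,0=3,3->2] -> levels [6 6 6 5]
Step 9: flows [0=1,0->3,2->3] -> levels [5 6 5 7]
Step 10: flows [1->0,3->0,3->2] -> levels [7 5 6 5]
Step 11: flows [0->1,0->3,2->3] -> levels [5 6 5 7]
  -> period-2 cycle: step 11 state = step 9 state; never stabilizes
  -> state at step 30: (30-9) mod 2 = 1, same as step 10 -> [7 5 6 5]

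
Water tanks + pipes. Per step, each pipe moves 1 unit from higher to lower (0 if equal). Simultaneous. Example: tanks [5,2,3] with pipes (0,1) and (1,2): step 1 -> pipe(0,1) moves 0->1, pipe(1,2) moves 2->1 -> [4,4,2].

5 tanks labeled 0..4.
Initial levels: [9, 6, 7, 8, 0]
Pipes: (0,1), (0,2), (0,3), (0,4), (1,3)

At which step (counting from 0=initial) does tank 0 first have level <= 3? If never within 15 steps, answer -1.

Answer: -1

Derivation:
Step 1: flows [0->1,0->2,0->3,0->4,3->1] -> levels [5 8 8 8 1]
Step 2: flows [1->0,2->0,3->0,0->4,1=3] -> levels [7 7 7 7 2]
Step 3: flows [0=1,0=2,0=3,0->4,1=3] -> levels [6 7 7 7 3]
Step 4: flows [1->0,2->0,3->0,0->4,1=3] -> levels [8 6 6 6 4]
Step 5: flows [0->1,0->2,0->3,0->4,1=3] -> levels [4 7 7 7 5]
Step 6: flows [1->0,2->0,3->0,4->0,1=3] -> levels [8 6 6 6 4]
  -> period-2 cycle (repeats step 4); tank 0 never drops to <=3
Tank 0 never reaches <=3 within 15 steps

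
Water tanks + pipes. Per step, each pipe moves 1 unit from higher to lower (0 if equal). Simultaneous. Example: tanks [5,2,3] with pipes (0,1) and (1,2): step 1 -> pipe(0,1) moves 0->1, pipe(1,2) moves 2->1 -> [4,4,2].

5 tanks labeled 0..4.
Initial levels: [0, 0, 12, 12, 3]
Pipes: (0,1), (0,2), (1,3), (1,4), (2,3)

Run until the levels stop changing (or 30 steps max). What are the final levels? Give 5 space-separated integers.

Answer: 7 3 4 7 6

Derivation:
Step 1: flows [0=1,2->0,3->1,4->1,2=3] -> levels [1 2 11 11 2]
Step 2: flows [1->0,2->0,3->1,1=4,2=3] -> levels [3 2 10 10 2]
Step 3: flows [0->1,2->0,3->1,1=4,2=3] -> levels [3 4 9 9 2]
Step 4: flows [1->0,2->0,3->1,1->4,2=3] -> levels [5 3 8 8 3]
Step 5: flows [0->1,2->0,3->1,1=4,2=3] -> levels [5 5 7 7 3]
Step 6: flows [0=1,2->0,3->1,1->4,2=3] -> levels [6 5 6 6 4]
Step 7: flows [0->1,0=2,3->1,1->4,2=3] -> levels [5 6 6 5 5]
Step 8: flows [1->0,2->0,1->3,1->4,2->3] -> levels [7 3 4 7 6]
Step 9: flows [0->1,0->2,3->1,4->1,3->2] -> levels [5 6 6 5 5]
  -> period-2 cycle: step 9 state = step 7 state; never stabilizes
  -> state at step 30: (30-7) mod 2 = 1, same as step 8 -> [7 3 4 7 6]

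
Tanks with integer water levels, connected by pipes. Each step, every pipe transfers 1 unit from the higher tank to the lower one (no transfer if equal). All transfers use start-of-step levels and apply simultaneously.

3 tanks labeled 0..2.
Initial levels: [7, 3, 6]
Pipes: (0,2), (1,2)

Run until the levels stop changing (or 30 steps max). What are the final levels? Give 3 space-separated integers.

Step 1: flows [0->2,2->1] -> levels [6 4 6]
Step 2: flows [0=2,2->1] -> levels [6 5 5]
Step 3: flows [0->2,1=2] -> levels [5 5 6]
Step 4: flows [2->0,2->1] -> levels [6 6 4]
Step 5: flows [0->2,1->2] -> levels [5 5 6]
  -> period-2 cycle: step 5 state = step 3 state; never stabilizes
  -> state at step 30: (30-3) mod 2 = 1, same as step 4 -> [6 6 4]

Answer: 6 6 4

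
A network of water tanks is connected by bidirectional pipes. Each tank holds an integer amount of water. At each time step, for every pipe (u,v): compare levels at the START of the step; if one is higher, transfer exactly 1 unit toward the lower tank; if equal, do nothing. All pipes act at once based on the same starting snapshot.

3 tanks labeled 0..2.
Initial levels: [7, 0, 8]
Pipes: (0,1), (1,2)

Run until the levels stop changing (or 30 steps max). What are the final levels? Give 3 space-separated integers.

Answer: 5 4 6

Derivation:
Step 1: flows [0->1,2->1] -> levels [6 2 7]
Step 2: flows [0->1,2->1] -> levels [5 4 6]
Step 3: flows [0->1,2->1] -> levels [4 6 5]
Step 4: flows [1->0,1->2] -> levels [5 4 6]
  -> period-2 cycle: step 4 state = step 2 state; never stabilizes
  -> state at step 30: (30-2) mod 2 = 0, same as step 2 -> [5 4 6]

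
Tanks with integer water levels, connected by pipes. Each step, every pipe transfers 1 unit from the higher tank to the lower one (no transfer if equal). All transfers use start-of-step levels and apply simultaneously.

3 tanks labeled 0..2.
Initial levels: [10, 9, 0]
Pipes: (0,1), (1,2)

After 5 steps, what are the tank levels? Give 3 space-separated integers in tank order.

Step 1: flows [0->1,1->2] -> levels [9 9 1]
Step 2: flows [0=1,1->2] -> levels [9 8 2]
Step 3: flows [0->1,1->2] -> levels [8 8 3]
Step 4: flows [0=1,1->2] -> levels [8 7 4]
Step 5: flows [0->1,1->2] -> levels [7 7 5]

Answer: 7 7 5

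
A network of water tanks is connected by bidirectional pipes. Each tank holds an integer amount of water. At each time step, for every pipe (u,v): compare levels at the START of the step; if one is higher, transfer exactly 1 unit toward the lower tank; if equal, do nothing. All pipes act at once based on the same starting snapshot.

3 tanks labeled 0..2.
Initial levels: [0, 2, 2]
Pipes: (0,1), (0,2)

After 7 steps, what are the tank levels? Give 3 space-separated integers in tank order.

Answer: 2 1 1

Derivation:
Step 1: flows [1->0,2->0] -> levels [2 1 1]
Step 2: flows [0->1,0->2] -> levels [0 2 2]
  -> period-2 cycle: step 2 state = step 0 state
  -> state at step 7: (7-0) mod 2 = 1, same as step 1 -> [2 1 1]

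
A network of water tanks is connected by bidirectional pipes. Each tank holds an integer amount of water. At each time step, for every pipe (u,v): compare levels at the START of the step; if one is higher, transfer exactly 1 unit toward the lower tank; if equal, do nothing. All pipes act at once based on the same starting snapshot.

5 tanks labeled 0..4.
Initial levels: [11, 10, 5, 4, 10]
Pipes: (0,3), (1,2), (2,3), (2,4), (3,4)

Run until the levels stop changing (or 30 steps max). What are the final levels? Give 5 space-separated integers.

Step 1: flows [0->3,1->2,2->3,4->2,4->3] -> levels [10 9 6 7 8]
Step 2: flows [0->3,1->2,3->2,4->2,4->3] -> levels [9 8 9 8 6]
Step 3: flows [0->3,2->1,2->3,2->4,3->4] -> levels [8 9 6 9 8]
Step 4: flows [3->0,1->2,3->2,4->2,3->4] -> levels [9 8 9 6 8]
Step 5: flows [0->3,2->1,2->3,2->4,4->3] -> levels [8 9 6 9 8]
  -> period-2 cycle: step 5 state = step 3 state; never stabilizes
  -> state at step 30: (30-3) mod 2 = 1, same as step 4 -> [9 8 9 6 8]

Answer: 9 8 9 6 8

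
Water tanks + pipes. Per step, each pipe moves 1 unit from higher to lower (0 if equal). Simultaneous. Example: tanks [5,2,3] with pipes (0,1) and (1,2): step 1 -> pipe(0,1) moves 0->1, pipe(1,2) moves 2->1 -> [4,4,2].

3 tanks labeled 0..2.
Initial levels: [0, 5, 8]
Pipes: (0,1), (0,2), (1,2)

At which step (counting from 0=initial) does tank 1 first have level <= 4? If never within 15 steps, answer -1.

Answer: 3

Derivation:
Step 1: flows [1->0,2->0,2->1] -> levels [2 5 6]
Step 2: flows [1->0,2->0,2->1] -> levels [4 5 4]
Step 3: flows [1->0,0=2,1->2] -> levels [5 3 5]
Tank 1 first reaches <=4 at step 3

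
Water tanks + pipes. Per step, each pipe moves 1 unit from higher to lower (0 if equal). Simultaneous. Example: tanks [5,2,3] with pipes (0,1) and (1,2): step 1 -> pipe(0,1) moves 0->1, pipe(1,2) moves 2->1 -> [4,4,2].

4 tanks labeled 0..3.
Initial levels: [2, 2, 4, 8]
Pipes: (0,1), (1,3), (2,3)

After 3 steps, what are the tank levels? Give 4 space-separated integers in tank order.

Step 1: flows [0=1,3->1,3->2] -> levels [2 3 5 6]
Step 2: flows [1->0,3->1,3->2] -> levels [3 3 6 4]
Step 3: flows [0=1,3->1,2->3] -> levels [3 4 5 4]

Answer: 3 4 5 4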